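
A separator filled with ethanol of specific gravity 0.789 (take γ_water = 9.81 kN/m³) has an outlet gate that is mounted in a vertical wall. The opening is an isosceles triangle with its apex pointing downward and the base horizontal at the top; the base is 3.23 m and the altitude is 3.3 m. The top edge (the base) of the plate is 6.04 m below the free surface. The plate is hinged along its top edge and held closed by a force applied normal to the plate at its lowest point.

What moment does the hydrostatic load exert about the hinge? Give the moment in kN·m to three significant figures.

M ≈ 349 kN·m

γ = 0.789 × 9.81 = 7.74009 kN/m³.
With the apex down, the centroid sits h/3 = 3.3/3 = 1.1 m below the base (the top edge), so the centroid depth is h_c = 6.04 + 1.1 = 7.14 m.
A = ½ × 3.23 × 3.3 = 5.3295 m².
Resultant F = γ·h_c·A = 7.74009 × 7.14 × 5.3295 = 294.531 kN.
I_c = b·h³/36 = 3.23 × 3.3³/36 = 3.22435 m⁴.
Centre of pressure: y_p = y_c + I_c/(y_c·A) = 7.14 + 3.22435/(7.14 × 5.3295) = 7.14 + 0.084734 = 7.22473 m along the plane.
The resultant acts 1.1 + 0.084734 = 1.18473 m (along the plate) below the hinge at the top edge, so the moment about the hinge is M = F × 1.18473 = 294.531 × 1.18473 = 348.94 kN·m.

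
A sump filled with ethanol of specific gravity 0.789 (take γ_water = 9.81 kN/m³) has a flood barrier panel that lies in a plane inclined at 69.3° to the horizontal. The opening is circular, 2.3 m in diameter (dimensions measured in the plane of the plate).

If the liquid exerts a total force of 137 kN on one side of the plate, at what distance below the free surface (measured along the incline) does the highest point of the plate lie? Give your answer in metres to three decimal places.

γ = 0.789 × 9.81 = 7.74009 kN/m³.
A = π(1.15)² = 4.15476 m².
From F = γ·h_c·A, the centroid depth is h_c = 137/(7.74009 × 4.15476) = 4.26019 m.
Let θ = 69.3° be the plate's angle to the horizontal; measure y along the incline from where the plane meets the free surface. Vertical depth h = y·sinθ with sinθ = 0.935444.
Along the incline, y_c = h_c/sinθ = 4.26019/0.935444 = 4.55419 m.
The centroid is at the centre, 1.15 m below the top of the plate, so the highest point sits at y_top = 4.55419 − 1.15 = 3.40419 m along the incline.

y_top ≈ 3.404 m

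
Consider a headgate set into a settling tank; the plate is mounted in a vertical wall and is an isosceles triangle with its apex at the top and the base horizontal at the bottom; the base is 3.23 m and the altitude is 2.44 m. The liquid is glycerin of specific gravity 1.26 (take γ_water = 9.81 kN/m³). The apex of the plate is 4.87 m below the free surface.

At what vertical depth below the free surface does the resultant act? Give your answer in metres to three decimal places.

h_p = 6.548 m

γ = 1.26 × 9.81 = 12.3606 kN/m³.
With the apex up, the centroid sits 2h/3 = 2 × 2.44/3 = 1.62667 m below the apex, so the centroid depth is h_c = 4.87 + 1.62667 = 6.49667 m.
A = ½ × 3.23 × 2.44 = 3.9406 m².
Resultant F = γ·h_c·A = 12.3606 × 6.49667 × 3.9406 = 316.441 kN.
I_c = b·h³/36 = 3.23 × 2.44³/36 = 1.30338 m⁴.
Centre of pressure: y_p = y_c + I_c/(y_c·A) = 6.49667 + 1.30338/(6.49667 × 3.9406) = 6.49667 + 0.0509117 = 6.54758 m along the plane.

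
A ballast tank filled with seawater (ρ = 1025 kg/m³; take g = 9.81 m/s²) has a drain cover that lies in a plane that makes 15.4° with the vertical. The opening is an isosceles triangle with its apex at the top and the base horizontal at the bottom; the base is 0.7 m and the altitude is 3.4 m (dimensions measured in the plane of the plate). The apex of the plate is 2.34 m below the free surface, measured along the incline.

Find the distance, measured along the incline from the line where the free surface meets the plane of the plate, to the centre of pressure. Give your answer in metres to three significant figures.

γ = ρg = 1025 × 9.81 / 1000 = 10.05525 kN/m³.
The plate makes 15.4° with the vertical, i.e. θ = 90° − 15.4° = 74.6° to the horizontal. Measuring y along the incline from the free-surface line, vertical depth h = y·sinθ with sinθ = 0.964095.
With the apex up, the centroid sits 2h/3 = 2 × 3.4/3 = 2.26667 m below the apex, so y_c = 2.34 + 2.26667 = 4.60667 m and h_c = 4.60667 × 0.964095 = 4.44127 m.
A = ½ × 0.7 × 3.4 = 1.19 m².
Resultant F = γ·h_c·A = 10.05525 × 4.44127 × 1.19 = 53.1431 kN.
I_c = b·h³/36 = 0.7 × 3.4³/36 = 0.764244 m⁴.
Centre of pressure: y_p = y_c + I_c/(y_c·A) = 4.60667 + 0.764244/(4.60667 × 1.19) = 4.60667 + 0.139411 = 4.74608 m along the plane.

y_p = 4.75 m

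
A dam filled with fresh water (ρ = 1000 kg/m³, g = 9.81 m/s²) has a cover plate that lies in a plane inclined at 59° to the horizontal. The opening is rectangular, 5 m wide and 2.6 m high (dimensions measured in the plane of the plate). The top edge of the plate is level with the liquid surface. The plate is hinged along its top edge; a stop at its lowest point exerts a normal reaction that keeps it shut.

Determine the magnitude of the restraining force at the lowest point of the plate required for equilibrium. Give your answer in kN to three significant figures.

P ≈ 94.7 kN

γ = ρg = 1000 × 9.81 = 9810 N/m³ = 9.81 kN/m³.
Let θ = 59° be the plate's angle to the horizontal; measure y along the incline from where the plane meets the free surface. Vertical depth h = y·sinθ with sinθ = 0.857167.
The centroid lies 2.6/2 = 1.3 m below the top edge, so y_c = 1.3 m and h_c = 1.3 × 0.857167 = 1.11432 m.
A = 5 × 2.6 = 13 m².
Resultant F = γ·h_c·A = 9.81 × 1.11432 × 13 = 142.109 kN.
I_c = b·h³/12 = 5 × 2.6³/12 = 7.32333 m⁴.
Centre of pressure: y_p = y_c + I_c/(y_c·A) = 1.3 + 7.32333/(1.3 × 13) = 1.3 + 0.433333 = 1.73333 m along the plane.
The resultant acts 1.3 + 0.433333 = 1.73333 m (along the plate) below the hinge at the top edge, so the moment about the hinge is M = F × 1.73333 = 142.109 × 1.73333 = 246.322 kN·m.
A normal force at the bottom, 2.6 m from the hinge, must supply this moment: P = 246.322/2.6 = 94.7392 kN.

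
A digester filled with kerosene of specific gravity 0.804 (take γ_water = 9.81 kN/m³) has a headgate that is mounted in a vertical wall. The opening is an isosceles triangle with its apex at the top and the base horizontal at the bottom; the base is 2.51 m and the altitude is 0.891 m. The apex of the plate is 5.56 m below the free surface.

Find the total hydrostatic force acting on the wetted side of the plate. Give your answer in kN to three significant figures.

γ = 0.804 × 9.81 = 7.88724 kN/m³.
With the apex up, the centroid sits 2h/3 = 2 × 0.891/3 = 0.594 m below the apex, so the centroid depth is h_c = 5.56 + 0.594 = 6.154 m.
A = ½ × 2.51 × 0.891 = 1.1182 m².
Resultant F = γ·h_c·A = 7.88724 × 6.154 × 1.1182 = 54.2753 kN.

F ≈ 54.3 kN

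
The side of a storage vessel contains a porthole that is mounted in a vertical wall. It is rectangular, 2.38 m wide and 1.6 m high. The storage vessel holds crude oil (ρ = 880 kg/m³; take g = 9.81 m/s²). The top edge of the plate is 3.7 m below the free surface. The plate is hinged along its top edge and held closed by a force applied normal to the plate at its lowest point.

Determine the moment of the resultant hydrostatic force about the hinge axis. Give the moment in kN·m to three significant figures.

M ≈ 125 kN·m

γ = ρg = 880 × 9.81 / 1000 = 8.6328 kN/m³.
The centroid lies 1.6/2 = 0.8 m below the top edge, so the centroid depth is h_c = 3.7 + 0.8 = 4.5 m.
A = 2.38 × 1.6 = 3.808 m².
Resultant F = γ·h_c·A = 8.6328 × 4.5 × 3.808 = 147.932 kN.
I_c = b·h³/12 = 2.38 × 1.6³/12 = 0.812373 m⁴.
Centre of pressure: y_p = y_c + I_c/(y_c·A) = 4.5 + 0.812373/(4.5 × 3.808) = 4.5 + 0.0474074 = 4.54741 m along the plane.
The resultant acts 0.8 + 0.0474074 = 0.847407 m (along the plate) below the hinge at the top edge, so the moment about the hinge is M = F × 0.847407 = 147.932 × 0.847407 = 125.359 kN·m.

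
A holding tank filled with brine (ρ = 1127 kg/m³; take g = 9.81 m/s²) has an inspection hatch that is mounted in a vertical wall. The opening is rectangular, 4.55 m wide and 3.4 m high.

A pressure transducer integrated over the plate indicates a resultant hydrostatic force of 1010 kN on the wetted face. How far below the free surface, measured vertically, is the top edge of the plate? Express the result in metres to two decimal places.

γ = ρg = 1127 × 9.81 / 1000 = 11.05587 kN/m³.
A = 4.55 × 3.4 = 15.47 m².
From F = γ·h_c·A, the centroid depth is h_c = 1010/(11.05587 × 15.47) = 5.90525 m.
The centroid lies 3.4/2 = 1.7 m below the top edge, so the top edge sits at h_top = 5.90525 − 1.7 = 4.20525 m below the surface.

d_top ≈ 4.21 m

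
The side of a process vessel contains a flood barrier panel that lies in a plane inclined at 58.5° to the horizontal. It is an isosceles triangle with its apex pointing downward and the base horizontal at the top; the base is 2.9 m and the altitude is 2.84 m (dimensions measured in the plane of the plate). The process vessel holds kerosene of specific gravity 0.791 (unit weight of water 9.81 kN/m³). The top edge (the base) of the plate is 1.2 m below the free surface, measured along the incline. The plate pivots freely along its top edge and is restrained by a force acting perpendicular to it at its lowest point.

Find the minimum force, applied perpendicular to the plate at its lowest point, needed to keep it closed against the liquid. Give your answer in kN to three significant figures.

P ≈ 23.8 kN

γ = 0.791 × 9.81 = 7.75971 kN/m³.
Let θ = 58.5° be the plate's angle to the horizontal; measure y along the incline from where the plane meets the free surface. Vertical depth h = y·sinθ with sinθ = 0.852640.
With the apex down, the centroid sits h/3 = 2.84/3 = 0.946667 m below the base (the top edge), so y_c = 1.2 + 0.946667 = 2.14667 m and h_c = 2.14667 × 0.852640 = 1.83034 m.
A = ½ × 2.9 × 2.84 = 4.118 m².
Resultant F = γ·h_c·A = 7.75971 × 1.83034 × 4.118 = 58.4876 kN.
I_c = b·h³/36 = 2.9 × 2.84³/36 = 1.84523 m⁴.
Centre of pressure: y_p = y_c + I_c/(y_c·A) = 2.14667 + 1.84523/(2.14667 × 4.118) = 2.14667 + 0.208737 = 2.35541 m along the plane.
The resultant acts 0.946667 + 0.208737 = 1.1554 m (along the plate) below the hinge at the top edge, so the moment about the hinge is M = F × 1.1554 = 58.4876 × 1.1554 = 67.5766 kN·m.
A normal force at the bottom, 2.84 m from the hinge, must supply this moment: P = 67.5766/2.84 = 23.7946 kN.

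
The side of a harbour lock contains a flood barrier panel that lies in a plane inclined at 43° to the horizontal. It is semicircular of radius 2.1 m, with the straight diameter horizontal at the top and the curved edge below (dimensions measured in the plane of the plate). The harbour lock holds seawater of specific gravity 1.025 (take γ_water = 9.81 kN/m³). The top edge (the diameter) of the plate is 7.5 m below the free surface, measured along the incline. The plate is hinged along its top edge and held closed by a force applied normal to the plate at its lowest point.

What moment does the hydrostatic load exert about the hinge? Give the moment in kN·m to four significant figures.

γ = 1.025 × 9.81 = 10.05525 kN/m³.
Let θ = 43° be the plate's angle to the horizontal; measure y along the incline from where the plane meets the free surface. Vertical depth h = y·sinθ with sinθ = 0.681998.
The centroid of a semicircle lies 4r/(3π) = 0.891268 m from the diameter, here below the top edge, so y_c = 7.5 + 0.891268 = 8.39127 m and h_c = 8.39127 × 0.681998 = 5.72283 m.
A = πr²/2 = π × 2.1²/2 = 6.92721 m².
Resultant F = γ·h_c·A = 10.05525 × 5.72283 × 6.92721 = 398.623 kN.
I_c = (π/8 − 8/(9π))·r⁴ = 0.109757 × 2.1⁴ = 2.13457 m⁴.
Centre of pressure: y_p = y_c + I_c/(y_c·A) = 8.39127 + 2.13457/(8.39127 × 6.92721) = 8.39127 + 0.0367218 = 8.42799 m along the plane.
The resultant acts 0.891268 + 0.0367218 = 0.92799 m (along the plate) below the hinge at the top edge, so the moment about the hinge is M = F × 0.92799 = 398.623 × 0.92799 = 369.918 kN·m.

M ≈ 369.9 kN·m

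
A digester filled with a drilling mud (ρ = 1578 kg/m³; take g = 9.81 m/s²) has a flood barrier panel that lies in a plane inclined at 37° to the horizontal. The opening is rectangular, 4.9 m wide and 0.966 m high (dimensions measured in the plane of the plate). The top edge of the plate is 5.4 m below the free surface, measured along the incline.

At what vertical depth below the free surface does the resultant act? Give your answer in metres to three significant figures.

γ = ρg = 1578 × 9.81 / 1000 = 15.48018 kN/m³.
Let θ = 37° be the plate's angle to the horizontal; measure y along the incline from where the plane meets the free surface. Vertical depth h = y·sinθ with sinθ = 0.601815.
The centroid lies 0.966/2 = 0.483 m below the top edge, so y_c = 5.4 + 0.483 = 5.883 m and h_c = 5.883 × 0.601815 = 3.54048 m.
A = 4.9 × 0.966 = 4.7334 m².
Resultant F = γ·h_c·A = 15.48018 × 3.54048 × 4.7334 = 259.425 kN.
I_c = b·h³/12 = 4.9 × 0.966³/12 = 0.368083 m⁴.
Centre of pressure: y_p = y_c + I_c/(y_c·A) = 5.883 + 0.368083/(5.883 × 4.7334) = 5.883 + 0.0132182 = 5.89622 m along the plane.
Vertically, h_p = y_p·sinθ = 5.89622 × 0.601815 = 3.54843 m.

h_p = 3.55 m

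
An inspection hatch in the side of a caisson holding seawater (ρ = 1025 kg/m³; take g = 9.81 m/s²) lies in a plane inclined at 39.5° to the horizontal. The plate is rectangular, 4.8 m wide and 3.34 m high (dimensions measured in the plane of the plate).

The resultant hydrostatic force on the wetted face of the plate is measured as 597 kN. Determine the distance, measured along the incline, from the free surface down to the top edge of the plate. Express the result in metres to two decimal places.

γ = ρg = 1025 × 9.81 / 1000 = 10.05525 kN/m³.
A = 4.8 × 3.34 = 16.032 m².
From F = γ·h_c·A, the centroid depth is h_c = 597/(10.05525 × 16.032) = 3.70334 m.
Let θ = 39.5° be the plate's angle to the horizontal; measure y along the incline from where the plane meets the free surface. Vertical depth h = y·sinθ with sinθ = 0.636078.
Along the incline, y_c = h_c/sinθ = 3.70334/0.636078 = 5.82215 m.
The centroid lies 3.34/2 = 1.67 m below the top edge, so the top edge sits at y_top = 5.82215 − 1.67 = 4.15215 m along the incline.

y_top ≈ 4.15 m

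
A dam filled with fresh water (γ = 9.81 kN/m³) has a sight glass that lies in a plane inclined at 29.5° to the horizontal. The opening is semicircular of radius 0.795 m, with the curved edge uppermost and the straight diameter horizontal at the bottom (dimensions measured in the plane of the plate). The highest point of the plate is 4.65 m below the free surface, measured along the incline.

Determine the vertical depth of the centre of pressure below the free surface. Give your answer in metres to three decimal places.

γ = 9.81 kN/m³.
Let θ = 29.5° be the plate's angle to the horizontal; measure y along the incline from where the plane meets the free surface. Vertical depth h = y·sinθ with sinθ = 0.492424.
The centroid lies 4r/(3π) = 0.337408 m above the diameter, so r − 4r/(3π) = 0.795 − 0.337408 = 0.457592 m below the topmost point, so y_c = 4.65 + 0.457592 = 5.10759 m and h_c = 5.10759 × 0.492424 = 2.5151 m.
A = πr²/2 = π × 0.795²/2 = 0.992783 m².
Resultant F = γ·h_c·A = 9.81 × 2.5151 × 0.992783 = 24.4951 kN.
I_c = (π/8 − 8/(9π))·r⁴ = 0.109757 × 0.795⁴ = 0.043843 m⁴.
Centre of pressure: y_p = y_c + I_c/(y_c·A) = 5.10759 + 0.043843/(5.10759 × 0.992783) = 5.10759 + 0.00864629 = 5.11624 m along the plane.
Vertically, h_p = y_p·sinθ = 5.11624 × 0.492424 = 2.51936 m.

h_p = 2.519 m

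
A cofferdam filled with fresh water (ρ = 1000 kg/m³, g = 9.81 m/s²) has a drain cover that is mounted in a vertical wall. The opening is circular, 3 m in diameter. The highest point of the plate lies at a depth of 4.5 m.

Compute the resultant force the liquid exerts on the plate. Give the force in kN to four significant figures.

γ = ρg = 1000 × 9.81 = 9810 N/m³ = 9.81 kN/m³.
The centroid is at the centre, 1.5 m below the top of the plate, so the centroid depth is h_c = 4.5 + 1.5 = 6 m.
A = π(1.5)² = 7.06858 m².
Resultant F = γ·h_c·A = 9.81 × 6 × 7.06858 = 416.057 kN.

F ≈ 416.1 kN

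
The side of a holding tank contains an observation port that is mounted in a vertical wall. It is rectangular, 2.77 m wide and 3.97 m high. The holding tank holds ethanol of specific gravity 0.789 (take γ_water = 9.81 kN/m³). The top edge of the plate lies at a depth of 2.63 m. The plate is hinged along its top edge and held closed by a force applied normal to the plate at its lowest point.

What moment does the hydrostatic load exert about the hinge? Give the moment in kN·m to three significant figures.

γ = 0.789 × 9.81 = 7.74009 kN/m³.
The centroid lies 3.97/2 = 1.985 m below the top edge, so the centroid depth is h_c = 2.63 + 1.985 = 4.615 m.
A = 2.77 × 3.97 = 10.9969 m².
Resultant F = γ·h_c·A = 7.74009 × 4.615 × 10.9969 = 392.815 kN.
I_c = b·h³/12 = 2.77 × 3.97³/12 = 14.4434 m⁴.
Centre of pressure: y_p = y_c + I_c/(y_c·A) = 4.615 + 14.4434/(4.615 × 10.9969) = 4.615 + 0.284595 = 4.8996 m along the plane.
The resultant acts 1.985 + 0.284595 = 2.2696 m (along the plate) below the hinge at the top edge, so the moment about the hinge is M = F × 2.2696 = 392.815 × 2.2696 = 891.533 kN·m.

M ≈ 892 kN·m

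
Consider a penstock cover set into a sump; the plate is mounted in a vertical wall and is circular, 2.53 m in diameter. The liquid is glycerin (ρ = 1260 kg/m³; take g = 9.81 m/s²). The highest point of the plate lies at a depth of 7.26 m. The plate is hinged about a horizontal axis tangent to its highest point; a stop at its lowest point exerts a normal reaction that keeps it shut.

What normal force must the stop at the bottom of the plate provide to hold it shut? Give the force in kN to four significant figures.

P ≈ 274.7 kN

γ = ρg = 1260 × 9.81 / 1000 = 12.3606 kN/m³.
The centroid is at the centre, 1.265 m below the top of the plate, so the centroid depth is h_c = 7.26 + 1.265 = 8.525 m.
A = π(1.265)² = 5.02726 m².
Resultant F = γ·h_c·A = 12.3606 × 8.525 × 5.02726 = 529.743 kN.
I_c = πr⁴/4 = π × 1.265⁴/4 = 2.01118 m⁴.
Centre of pressure: y_p = y_c + I_c/(y_c·A) = 8.525 + 2.01118/(8.525 × 5.02726) = 8.525 + 0.0469273 = 8.57193 m along the plane.
The resultant acts 1.265 + 0.0469273 = 1.31193 m (along the plate) below the hinge at the top edge, so the moment about the hinge is M = F × 1.31193 = 529.743 × 1.31193 = 694.986 kN·m.
A normal force at the bottom, 2.53 m from the hinge, must supply this moment: P = 694.986/2.53 = 274.698 kN.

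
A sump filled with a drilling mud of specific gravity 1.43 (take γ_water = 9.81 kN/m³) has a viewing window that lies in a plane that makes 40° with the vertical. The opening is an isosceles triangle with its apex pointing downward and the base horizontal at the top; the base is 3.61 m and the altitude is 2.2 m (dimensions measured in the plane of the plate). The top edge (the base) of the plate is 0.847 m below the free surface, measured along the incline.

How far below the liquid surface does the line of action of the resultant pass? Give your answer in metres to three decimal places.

γ = 1.43 × 9.81 = 14.0283 kN/m³.
The plate makes 40° with the vertical, i.e. θ = 90° − 40° = 50° to the horizontal. Measuring y along the incline from the free-surface line, vertical depth h = y·sinθ with sinθ = 0.766044.
With the apex down, the centroid sits h/3 = 2.2/3 = 0.733333 m below the base (the top edge), so y_c = 0.847 + 0.733333 = 1.58033 m and h_c = 1.58033 × 0.766044 = 1.2106 m.
A = ½ × 3.61 × 2.2 = 3.971 m².
Resultant F = γ·h_c·A = 14.0283 × 1.2106 × 3.971 = 67.4381 kN.
I_c = b·h³/36 = 3.61 × 2.2³/36 = 1.06776 m⁴.
Centre of pressure: y_p = y_c + I_c/(y_c·A) = 1.58033 + 1.06776/(1.58033 × 3.971) = 1.58033 + 0.170148 = 1.75048 m along the plane.
Vertically, h_p = y_p·sinθ = 1.75048 × 0.766044 = 1.34094 m.

h_p = 1.341 m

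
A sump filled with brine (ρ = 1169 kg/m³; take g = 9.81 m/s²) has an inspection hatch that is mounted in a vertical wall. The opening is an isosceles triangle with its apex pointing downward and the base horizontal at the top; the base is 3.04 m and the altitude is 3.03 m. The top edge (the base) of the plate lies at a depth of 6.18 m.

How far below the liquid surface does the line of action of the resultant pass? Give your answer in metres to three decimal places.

h_p = 7.261 m

γ = ρg = 1169 × 9.81 / 1000 = 11.46789 kN/m³.
With the apex down, the centroid sits h/3 = 3.03/3 = 1.01 m below the base (the top edge), so the centroid depth is h_c = 6.18 + 1.01 = 7.19 m.
A = ½ × 3.04 × 3.03 = 4.6056 m².
Resultant F = γ·h_c·A = 11.46789 × 7.19 × 4.6056 = 379.751 kN.
I_c = b·h³/36 = 3.04 × 3.03³/36 = 2.34909 m⁴.
Centre of pressure: y_p = y_c + I_c/(y_c·A) = 7.19 + 2.34909/(7.19 × 4.6056) = 7.19 + 0.0709389 = 7.26094 m along the plane.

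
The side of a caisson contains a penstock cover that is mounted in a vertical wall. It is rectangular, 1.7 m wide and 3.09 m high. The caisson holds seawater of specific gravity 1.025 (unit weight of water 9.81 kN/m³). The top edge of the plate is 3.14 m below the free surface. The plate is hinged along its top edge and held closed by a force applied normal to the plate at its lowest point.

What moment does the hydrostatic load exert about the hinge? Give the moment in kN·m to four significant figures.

γ = 1.025 × 9.81 = 10.05525 kN/m³.
The centroid lies 3.09/2 = 1.545 m below the top edge, so the centroid depth is h_c = 3.14 + 1.545 = 4.685 m.
A = 1.7 × 3.09 = 5.253 m².
Resultant F = γ·h_c·A = 10.05525 × 4.685 × 5.253 = 247.463 kN.
I_c = b·h³/12 = 1.7 × 3.09³/12 = 4.17968 m⁴.
Centre of pressure: y_p = y_c + I_c/(y_c·A) = 4.685 + 4.17968/(4.685 × 5.253) = 4.685 + 0.169835 = 4.85483 m along the plane.
The resultant acts 1.545 + 0.169835 = 1.71483 m (along the plate) below the hinge at the top edge, so the moment about the hinge is M = F × 1.71483 = 247.463 × 1.71483 = 424.357 kN·m.

M ≈ 424.4 kN·m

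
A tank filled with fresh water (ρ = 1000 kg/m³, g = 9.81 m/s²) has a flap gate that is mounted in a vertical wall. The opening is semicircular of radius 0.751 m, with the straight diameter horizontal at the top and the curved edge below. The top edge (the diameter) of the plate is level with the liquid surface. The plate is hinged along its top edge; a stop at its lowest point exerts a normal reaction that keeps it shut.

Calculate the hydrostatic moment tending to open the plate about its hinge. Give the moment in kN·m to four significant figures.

M ≈ 1.225 kN·m

γ = ρg = 1000 × 9.81 = 9810 N/m³ = 9.81 kN/m³.
The centroid of a semicircle lies 4r/(3π) = 0.318734 m from the diameter, here below the top edge, so the centroid depth is h_c = 0.318734 m.
A = πr²/2 = π × 0.751²/2 = 0.885931 m².
Resultant F = γ·h_c·A = 9.81 × 0.318734 × 0.885931 = 2.77011 kN.
I_c = (π/8 − 8/(9π))·r⁴ = 0.109757 × 0.751⁴ = 0.0349134 m⁴.
Centre of pressure: y_p = y_c + I_c/(y_c·A) = 0.318734 + 0.0349134/(0.318734 × 0.885931) = 0.318734 + 0.123641 = 0.442375 m along the plane.
The resultant acts 0.318734 + 0.123641 = 0.442375 m (along the plate) below the hinge at the top edge, so the moment about the hinge is M = F × 0.442375 = 2.77011 × 0.442375 = 1.22543 kN·m.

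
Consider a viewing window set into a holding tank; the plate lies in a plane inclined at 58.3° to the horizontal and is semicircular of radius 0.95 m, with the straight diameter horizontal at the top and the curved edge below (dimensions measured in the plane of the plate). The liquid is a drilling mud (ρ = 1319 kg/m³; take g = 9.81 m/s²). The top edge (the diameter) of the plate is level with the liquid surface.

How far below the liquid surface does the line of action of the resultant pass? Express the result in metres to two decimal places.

h_p = 0.48 m

γ = ρg = 1319 × 9.81 / 1000 = 12.93939 kN/m³.
Let θ = 58.3° be the plate's angle to the horizontal; measure y along the incline from where the plane meets the free surface. Vertical depth h = y·sinθ with sinθ = 0.850811.
The centroid of a semicircle lies 4r/(3π) = 0.403193 m from the diameter, here below the top edge, so y_c = 0.403193 m and h_c = 0.403193 × 0.850811 = 0.343041 m.
A = πr²/2 = π × 0.95²/2 = 1.41764 m².
Resultant F = γ·h_c·A = 12.93939 × 0.343041 × 1.41764 = 6.29254 kN.
I_c = (π/8 − 8/(9π))·r⁴ = 0.109757 × 0.95⁴ = 0.0893978 m⁴.
Centre of pressure: y_p = y_c + I_c/(y_c·A) = 0.403193 + 0.0893978/(0.403193 × 1.41764) = 0.403193 + 0.156404 = 0.559597 m along the plane.
Vertically, h_p = y_p·sinθ = 0.559597 × 0.850811 = 0.476111 m.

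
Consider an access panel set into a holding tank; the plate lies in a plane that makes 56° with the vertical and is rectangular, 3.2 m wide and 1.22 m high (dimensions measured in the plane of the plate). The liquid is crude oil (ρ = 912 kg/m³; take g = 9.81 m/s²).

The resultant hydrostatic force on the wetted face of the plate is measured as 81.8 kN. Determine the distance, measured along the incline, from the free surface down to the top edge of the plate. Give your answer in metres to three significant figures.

γ = ρg = 912 × 9.81 / 1000 = 8.94672 kN/m³.
A = 3.2 × 1.22 = 3.904 m².
From F = γ·h_c·A, the centroid depth is h_c = 81.8/(8.94672 × 3.904) = 2.34196 m.
The plate makes 56° with the vertical, i.e. θ = 90° − 56° = 34° to the horizontal. Measuring y along the incline from the free-surface line, vertical depth h = y·sinθ with sinθ = 0.559193.
Along the incline, y_c = h_c/sinθ = 2.34196/0.559193 = 4.18811 m.
The centroid lies 1.22/2 = 0.61 m below the top edge, so the top edge sits at y_top = 4.18811 − 0.61 = 3.57811 m along the incline.

y_top ≈ 3.58 m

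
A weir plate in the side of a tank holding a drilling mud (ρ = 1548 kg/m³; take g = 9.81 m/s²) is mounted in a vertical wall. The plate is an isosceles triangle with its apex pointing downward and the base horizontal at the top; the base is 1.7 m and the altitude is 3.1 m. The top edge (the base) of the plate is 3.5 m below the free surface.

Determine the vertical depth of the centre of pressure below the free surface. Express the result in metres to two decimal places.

h_p = 4.65 m

γ = ρg = 1548 × 9.81 / 1000 = 15.18588 kN/m³.
With the apex down, the centroid sits h/3 = 3.1/3 = 1.03333 m below the base (the top edge), so the centroid depth is h_c = 3.5 + 1.03333 = 4.53333 m.
A = ½ × 1.7 × 3.1 = 2.635 m².
Resultant F = γ·h_c·A = 15.18588 × 4.53333 × 2.635 = 181.4 kN.
I_c = b·h³/36 = 1.7 × 3.1³/36 = 1.4068 m⁴.
Centre of pressure: y_p = y_c + I_c/(y_c·A) = 4.53333 + 1.4068/(4.53333 × 2.635) = 4.53333 + 0.11777 = 4.6511 m along the plane.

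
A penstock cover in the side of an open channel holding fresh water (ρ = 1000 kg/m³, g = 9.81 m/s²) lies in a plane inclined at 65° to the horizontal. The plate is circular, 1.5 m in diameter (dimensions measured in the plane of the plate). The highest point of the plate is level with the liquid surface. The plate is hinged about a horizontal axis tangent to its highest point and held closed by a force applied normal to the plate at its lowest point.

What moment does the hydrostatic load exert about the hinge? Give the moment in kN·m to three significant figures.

γ = ρg = 1000 × 9.81 = 9810 N/m³ = 9.81 kN/m³.
Let θ = 65° be the plate's angle to the horizontal; measure y along the incline from where the plane meets the free surface. Vertical depth h = y·sinθ with sinθ = 0.906308.
The centroid is at the centre, 0.75 m below the top of the plate, so y_c = 0.75 m and h_c = 0.75 × 0.906308 = 0.679731 m.
A = π(0.75)² = 1.76715 m².
Resultant F = γ·h_c·A = 9.81 × 0.679731 × 1.76715 = 11.7836 kN.
I_c = πr⁴/4 = π × 0.75⁴/4 = 0.248505 m⁴.
Centre of pressure: y_p = y_c + I_c/(y_c·A) = 0.75 + 0.248505/(0.75 × 1.76715) = 0.75 + 0.1875 = 0.9375 m along the plane.
The resultant acts 0.75 + 0.1875 = 0.9375 m (along the plate) below the hinge at the top edge, so the moment about the hinge is M = F × 0.9375 = 11.7836 × 0.9375 = 11.0471 kN·m.

M ≈ 11.0 kN·m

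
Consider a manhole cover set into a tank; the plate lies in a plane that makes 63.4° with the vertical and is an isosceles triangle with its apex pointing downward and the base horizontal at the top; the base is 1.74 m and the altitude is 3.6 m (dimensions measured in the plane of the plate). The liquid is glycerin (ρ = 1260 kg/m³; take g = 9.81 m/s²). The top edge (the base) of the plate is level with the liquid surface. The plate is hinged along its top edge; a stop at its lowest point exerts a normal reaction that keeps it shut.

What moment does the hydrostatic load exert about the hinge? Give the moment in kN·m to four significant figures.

γ = ρg = 1260 × 9.81 / 1000 = 12.3606 kN/m³.
The plate makes 63.4° with the vertical, i.e. θ = 90° − 63.4° = 26.6° to the horizontal. Measuring y along the incline from the free-surface line, vertical depth h = y·sinθ with sinθ = 0.447759.
With the apex down, the centroid sits h/3 = 3.6/3 = 1.2 m below the base (the top edge), so y_c = 1.2 m and h_c = 1.2 × 0.447759 = 0.537311 m.
A = ½ × 1.74 × 3.6 = 3.132 m².
Resultant F = γ·h_c·A = 12.3606 × 0.537311 × 3.132 = 20.8011 kN.
I_c = b·h³/36 = 1.74 × 3.6³/36 = 2.25504 m⁴.
Centre of pressure: y_p = y_c + I_c/(y_c·A) = 1.2 + 2.25504/(1.2 × 3.132) = 1.2 + 0.6 = 1.8 m along the plane.
The resultant acts 1.2 + 0.6 = 1.8 m (along the plate) below the hinge at the top edge, so the moment about the hinge is M = F × 1.8 = 20.8011 × 1.8 = 37.442 kN·m.

M ≈ 37.44 kN·m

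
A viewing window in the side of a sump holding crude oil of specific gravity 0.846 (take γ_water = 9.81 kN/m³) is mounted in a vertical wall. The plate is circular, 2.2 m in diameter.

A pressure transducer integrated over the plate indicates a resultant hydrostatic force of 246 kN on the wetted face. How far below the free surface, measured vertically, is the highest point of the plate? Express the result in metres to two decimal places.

d_top ≈ 6.70 m

γ = 0.846 × 9.81 = 8.29926 kN/m³.
A = π(1.1)² = 3.80133 m².
From F = γ·h_c·A, the centroid depth is h_c = 246/(8.29926 × 3.80133) = 7.79759 m.
The centroid is at the centre, 1.1 m below the top of the plate, so the highest point sits at h_top = 7.79759 − 1.1 = 6.69759 m below the surface.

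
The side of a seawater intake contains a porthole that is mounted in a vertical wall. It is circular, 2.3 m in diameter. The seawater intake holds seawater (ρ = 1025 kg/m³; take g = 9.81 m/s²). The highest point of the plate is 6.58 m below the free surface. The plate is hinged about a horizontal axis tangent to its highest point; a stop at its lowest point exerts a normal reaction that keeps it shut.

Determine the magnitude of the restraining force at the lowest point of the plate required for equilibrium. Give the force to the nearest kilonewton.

γ = ρg = 1025 × 9.81 / 1000 = 10.05525 kN/m³.
The centroid is at the centre, 1.15 m below the top of the plate, so the centroid depth is h_c = 6.58 + 1.15 = 7.73 m.
A = π(1.15)² = 4.15476 m².
Resultant F = γ·h_c·A = 10.05525 × 7.73 × 4.15476 = 322.937 kN.
I_c = πr⁴/4 = π × 1.15⁴/4 = 1.37367 m⁴.
Centre of pressure: y_p = y_c + I_c/(y_c·A) = 7.73 + 1.37367/(7.73 × 4.15476) = 7.73 + 0.0427717 = 7.77277 m along the plane.
The resultant acts 1.15 + 0.0427717 = 1.19277 m (along the plate) below the hinge at the top edge, so the moment about the hinge is M = F × 1.19277 = 322.937 × 1.19277 = 385.19 kN·m.
A normal force at the bottom, 2.3 m from the hinge, must supply this moment: P = 385.19/2.3 = 167.474 kN.

P ≈ 167 kN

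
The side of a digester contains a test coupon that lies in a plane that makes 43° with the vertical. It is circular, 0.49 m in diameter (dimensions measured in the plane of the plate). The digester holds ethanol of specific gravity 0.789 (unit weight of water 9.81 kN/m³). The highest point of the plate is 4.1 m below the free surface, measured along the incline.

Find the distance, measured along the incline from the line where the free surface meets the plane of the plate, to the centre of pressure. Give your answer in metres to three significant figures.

y_p = 4.35 m

γ = 0.789 × 9.81 = 7.74009 kN/m³.
The plate makes 43° with the vertical, i.e. θ = 90° − 43° = 47° to the horizontal. Measuring y along the incline from the free-surface line, vertical depth h = y·sinθ with sinθ = 0.731354.
The centroid is at the centre, 0.245 m below the top of the plate, so y_c = 4.1 + 0.245 = 4.345 m and h_c = 4.345 × 0.731354 = 3.17773 m.
A = π(0.245)² = 0.188574 m².
Resultant F = γ·h_c·A = 7.74009 × 3.17773 × 0.188574 = 4.63815 kN.
I_c = πr⁴/4 = π × 0.245⁴/4 = 0.00282979 m⁴.
Centre of pressure: y_p = y_c + I_c/(y_c·A) = 4.345 + 0.00282979/(4.345 × 0.188574) = 4.345 + 0.00345368 = 4.34845 m along the plane.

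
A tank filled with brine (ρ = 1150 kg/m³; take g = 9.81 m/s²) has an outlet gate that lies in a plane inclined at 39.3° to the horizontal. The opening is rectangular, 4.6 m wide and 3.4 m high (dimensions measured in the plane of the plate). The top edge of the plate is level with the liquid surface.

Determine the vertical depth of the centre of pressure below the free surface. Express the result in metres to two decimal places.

γ = ρg = 1150 × 9.81 / 1000 = 11.2815 kN/m³.
Let θ = 39.3° be the plate's angle to the horizontal; measure y along the incline from where the plane meets the free surface. Vertical depth h = y·sinθ with sinθ = 0.633381.
The centroid lies 3.4/2 = 1.7 m below the top edge, so y_c = 1.7 m and h_c = 1.7 × 0.633381 = 1.07675 m.
A = 4.6 × 3.4 = 15.64 m².
Resultant F = γ·h_c·A = 11.2815 × 1.07675 × 15.64 = 189.985 kN.
I_c = b·h³/12 = 4.6 × 3.4³/12 = 15.0665 m⁴.
Centre of pressure: y_p = y_c + I_c/(y_c·A) = 1.7 + 15.0665/(1.7 × 15.64) = 1.7 + 0.566665 = 2.26666 m along the plane.
Vertically, h_p = y_p·sinθ = 2.26666 × 0.633381 = 1.43566 m.

h_p = 1.44 m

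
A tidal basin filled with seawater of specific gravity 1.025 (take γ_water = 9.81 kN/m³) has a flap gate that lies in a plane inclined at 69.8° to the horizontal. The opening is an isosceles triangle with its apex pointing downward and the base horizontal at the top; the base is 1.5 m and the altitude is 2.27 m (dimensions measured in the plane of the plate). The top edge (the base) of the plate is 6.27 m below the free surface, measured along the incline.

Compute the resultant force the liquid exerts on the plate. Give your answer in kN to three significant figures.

F ≈ 113 kN

γ = 1.025 × 9.81 = 10.05525 kN/m³.
Let θ = 69.8° be the plate's angle to the horizontal; measure y along the incline from where the plane meets the free surface. Vertical depth h = y·sinθ with sinθ = 0.938493.
With the apex down, the centroid sits h/3 = 2.27/3 = 0.756667 m below the base (the top edge), so y_c = 6.27 + 0.756667 = 7.02667 m and h_c = 7.02667 × 0.938493 = 6.59448 m.
A = ½ × 1.5 × 2.27 = 1.7025 m².
Resultant F = γ·h_c·A = 10.05525 × 6.59448 × 1.7025 = 112.891 kN.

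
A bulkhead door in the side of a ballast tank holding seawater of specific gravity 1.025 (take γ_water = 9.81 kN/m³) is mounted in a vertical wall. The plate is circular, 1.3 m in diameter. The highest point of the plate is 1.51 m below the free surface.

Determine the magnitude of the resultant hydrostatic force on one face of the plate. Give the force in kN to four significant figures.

F ≈ 28.83 kN

γ = 1.025 × 9.81 = 10.05525 kN/m³.
The centroid is at the centre, 0.65 m below the top of the plate, so the centroid depth is h_c = 1.51 + 0.65 = 2.16 m.
A = π(0.65)² = 1.32732 m².
Resultant F = γ·h_c·A = 10.05525 × 2.16 × 1.32732 = 28.8285 kN.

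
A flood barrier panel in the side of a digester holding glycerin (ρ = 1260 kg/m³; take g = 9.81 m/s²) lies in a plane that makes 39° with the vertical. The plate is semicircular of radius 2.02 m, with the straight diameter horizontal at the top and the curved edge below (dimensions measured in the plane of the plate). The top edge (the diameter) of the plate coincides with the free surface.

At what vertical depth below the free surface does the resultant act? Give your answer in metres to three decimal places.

h_p = 0.925 m

γ = ρg = 1260 × 9.81 / 1000 = 12.3606 kN/m³.
The plate makes 39° with the vertical, i.e. θ = 90° − 39° = 51° to the horizontal. Measuring y along the incline from the free-surface line, vertical depth h = y·sinθ with sinθ = 0.777146.
The centroid of a semicircle lies 4r/(3π) = 0.857315 m from the diameter, here below the top edge, so y_c = 0.857315 m and h_c = 0.857315 × 0.777146 = 0.666259 m.
A = πr²/2 = π × 2.02²/2 = 6.40948 m².
Resultant F = γ·h_c·A = 12.3606 × 0.666259 × 6.40948 = 52.7844 kN.
I_c = (π/8 − 8/(9π))·r⁴ = 0.109757 × 2.02⁴ = 1.82742 m⁴.
Centre of pressure: y_p = y_c + I_c/(y_c·A) = 0.857315 + 1.82742/(0.857315 × 6.40948) = 0.857315 + 0.332564 = 1.18988 m along the plane.
Vertically, h_p = y_p·sinθ = 1.18988 × 0.777146 = 0.92471 m.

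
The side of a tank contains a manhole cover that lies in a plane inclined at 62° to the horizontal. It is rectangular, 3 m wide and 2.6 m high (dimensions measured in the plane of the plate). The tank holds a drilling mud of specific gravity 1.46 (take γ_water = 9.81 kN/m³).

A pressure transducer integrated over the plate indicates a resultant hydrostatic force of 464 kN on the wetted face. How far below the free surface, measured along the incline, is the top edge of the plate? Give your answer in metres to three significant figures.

y_top ≈ 3.40 m

γ = 1.46 × 9.81 = 14.3226 kN/m³.
A = 3 × 2.6 = 7.8 m².
From F = γ·h_c·A, the centroid depth is h_c = 464/(14.3226 × 7.8) = 4.15338 m.
Let θ = 62° be the plate's angle to the horizontal; measure y along the incline from where the plane meets the free surface. Vertical depth h = y·sinθ with sinθ = 0.882948.
Along the incline, y_c = h_c/sinθ = 4.15338/0.882948 = 4.70399 m.
The centroid lies 2.6/2 = 1.3 m below the top edge, so the top edge sits at y_top = 4.70399 − 1.3 = 3.40399 m along the incline.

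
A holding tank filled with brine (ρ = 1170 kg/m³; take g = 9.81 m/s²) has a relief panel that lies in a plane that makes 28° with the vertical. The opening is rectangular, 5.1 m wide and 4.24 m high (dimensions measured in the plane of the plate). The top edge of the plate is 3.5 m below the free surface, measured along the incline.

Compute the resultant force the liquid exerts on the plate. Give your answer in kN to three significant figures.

F ≈ 1230 kN

γ = ρg = 1170 × 9.81 / 1000 = 11.4777 kN/m³.
The plate makes 28° with the vertical, i.e. θ = 90° − 28° = 62° to the horizontal. Measuring y along the incline from the free-surface line, vertical depth h = y·sinθ with sinθ = 0.882948.
The centroid lies 4.24/2 = 2.12 m below the top edge, so y_c = 3.5 + 2.12 = 5.62 m and h_c = 5.62 × 0.882948 = 4.96217 m.
A = 5.1 × 4.24 = 21.624 m².
Resultant F = γ·h_c·A = 11.4777 × 4.96217 × 21.624 = 1231.58 kN.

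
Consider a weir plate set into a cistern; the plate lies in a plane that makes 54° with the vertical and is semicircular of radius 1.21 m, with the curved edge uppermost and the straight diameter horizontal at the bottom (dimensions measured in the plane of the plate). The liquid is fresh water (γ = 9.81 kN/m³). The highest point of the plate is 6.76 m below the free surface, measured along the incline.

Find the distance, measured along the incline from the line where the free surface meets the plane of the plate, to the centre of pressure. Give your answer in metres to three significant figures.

y_p = 7.47 m

γ = 9.81 kN/m³.
The plate makes 54° with the vertical, i.e. θ = 90° − 54° = 36° to the horizontal. Measuring y along the incline from the free-surface line, vertical depth h = y·sinθ with sinθ = 0.587785.
The centroid lies 4r/(3π) = 0.51354 m above the diameter, so r − 4r/(3π) = 1.21 − 0.51354 = 0.69646 m below the topmost point, so y_c = 6.76 + 0.69646 = 7.45646 m and h_c = 7.45646 × 0.587785 = 4.3828 m.
A = πr²/2 = π × 1.21²/2 = 2.2998 m².
Resultant F = γ·h_c·A = 9.81 × 4.3828 × 2.2998 = 98.8805 kN.
I_c = (π/8 − 8/(9π))·r⁴ = 0.109757 × 1.21⁴ = 0.235274 m⁴.
Centre of pressure: y_p = y_c + I_c/(y_c·A) = 7.45646 + 0.235274/(7.45646 × 2.2998) = 7.45646 + 0.0137199 = 7.47018 m along the plane.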